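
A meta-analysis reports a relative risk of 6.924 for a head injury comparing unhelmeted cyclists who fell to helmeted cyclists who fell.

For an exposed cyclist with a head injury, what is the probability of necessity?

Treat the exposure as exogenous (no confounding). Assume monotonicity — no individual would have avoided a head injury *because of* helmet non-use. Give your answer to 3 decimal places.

PN ≈ 0.856

Under exogeneity and monotonicity, PN = (RR − 1) / RR = 1 − 1/RR.
PN = (6.924 − 1) / 6.924 = 5.924 / 6.924 ≈ 0.8556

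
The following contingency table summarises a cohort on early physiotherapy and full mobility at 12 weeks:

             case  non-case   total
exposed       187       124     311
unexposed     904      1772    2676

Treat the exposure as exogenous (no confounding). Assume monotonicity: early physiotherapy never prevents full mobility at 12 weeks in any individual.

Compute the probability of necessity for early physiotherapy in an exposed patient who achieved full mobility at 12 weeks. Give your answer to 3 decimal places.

p₁ = P(outcome | exposed) = 187/311 = 0.60129
p₀ = P(outcome | unexposed) = 904/2676 = 0.33782
Under exogeneity and monotonicity, PN = (p₁ − p₀)/p₁.
PN = (0.60129 − 0.33782) / 0.60129 ≈ 0.4382

PN ≈ 0.438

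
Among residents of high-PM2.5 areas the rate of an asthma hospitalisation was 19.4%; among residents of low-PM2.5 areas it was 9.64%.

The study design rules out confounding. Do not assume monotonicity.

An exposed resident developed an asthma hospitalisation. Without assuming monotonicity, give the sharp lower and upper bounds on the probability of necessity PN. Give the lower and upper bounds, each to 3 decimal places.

0.503 ≤ PN ≤ 1.000

p₁ = 0.194, p₀ = 0.0964.
Under exogeneity alone the bounds on PN are max{0,(p₁−p₀)/p₁} ≤ PN ≤ min{1,(1−p₀)/p₁}.
  lower = (p₁ − p₀)/p₁ = 0.0976 / 0.194 ≈ 0.5031
  upper = min{1, (1 − p₀)/p₁} = 0.9036 / 0.194 ≈ 4.6577 → capped at 1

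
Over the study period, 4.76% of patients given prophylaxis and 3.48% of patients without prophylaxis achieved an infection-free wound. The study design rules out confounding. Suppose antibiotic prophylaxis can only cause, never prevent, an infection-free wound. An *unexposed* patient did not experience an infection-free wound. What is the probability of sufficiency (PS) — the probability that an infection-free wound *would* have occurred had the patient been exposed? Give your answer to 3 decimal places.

p₁ = 0.0476, p₀ = 0.0348.
Under exogeneity and monotonicity, PS = (p₁ − p₀) / (1 − p₀).
PS = (0.0476 − 0.0348) / (1 − 0.0348) = 0.0128 / 0.9652 ≈ 0.0133

PS ≈ 0.013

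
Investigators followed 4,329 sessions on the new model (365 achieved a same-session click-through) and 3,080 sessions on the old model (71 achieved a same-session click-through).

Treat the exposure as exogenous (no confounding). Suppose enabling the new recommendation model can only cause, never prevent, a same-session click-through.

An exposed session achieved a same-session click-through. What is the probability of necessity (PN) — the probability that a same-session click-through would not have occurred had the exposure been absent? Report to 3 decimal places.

p₁ = P(outcome | exposed) = 365/4329 = 0.084315
p₀ = P(outcome | unexposed) = 71/3080 = 0.023052
Under exogeneity and monotonicity, PN = (p₁ − p₀) / p₁.
PN = (0.084315 − 0.023052) / 0.084315 = 0.061263 / 0.084315 ≈ 0.7266

PN ≈ 0.727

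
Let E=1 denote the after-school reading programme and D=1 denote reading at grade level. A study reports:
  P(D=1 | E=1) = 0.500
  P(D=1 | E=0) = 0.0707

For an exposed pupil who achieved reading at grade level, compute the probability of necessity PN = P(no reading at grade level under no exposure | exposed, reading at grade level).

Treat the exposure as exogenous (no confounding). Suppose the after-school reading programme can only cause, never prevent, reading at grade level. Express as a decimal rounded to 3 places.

PN ≈ 0.859

Let p₁ = 0.5, p₀ = 0.0707.
Under exogeneity and monotonicity, PN = (p₁ − p₀) / p₁.
PN = (0.5 − 0.0707) / 0.5 = 0.4293 / 0.5 ≈ 0.8586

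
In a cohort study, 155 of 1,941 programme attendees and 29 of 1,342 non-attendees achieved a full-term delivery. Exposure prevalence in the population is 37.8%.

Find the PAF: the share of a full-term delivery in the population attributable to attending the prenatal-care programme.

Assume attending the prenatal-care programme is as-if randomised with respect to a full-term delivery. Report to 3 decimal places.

PAF ≈ 0.505

p₁ = P(outcome | exposed) = 155/1941 = 0.079856
p₀ = P(outcome | unexposed) = 29/1342 = 0.02161
Overall risk P(Y=1) = π·p₁ + (1−π)·p₀ = 0.378×0.079856 + 0.622×0.02161 = 0.043627.
Under exogeneity, PAF = [P(Y=1) − p₀] / P(Y=1).
PAF = (0.043627 − 0.02161) / 0.043627 ≈ 0.5047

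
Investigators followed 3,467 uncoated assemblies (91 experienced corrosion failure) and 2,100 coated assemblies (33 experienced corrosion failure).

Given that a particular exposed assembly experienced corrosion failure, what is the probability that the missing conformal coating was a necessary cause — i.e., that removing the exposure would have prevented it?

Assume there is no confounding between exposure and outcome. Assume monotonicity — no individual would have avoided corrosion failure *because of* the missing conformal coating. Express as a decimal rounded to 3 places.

PN ≈ 0.401

p₁ = P(outcome | exposed) = 91/3467 = 0.026247
p₀ = P(outcome | unexposed) = 33/2100 = 0.015714
Under exogeneity and monotonicity, PN = (p₁ − p₀) / p₁.
PN = (0.026247 − 0.015714) / 0.026247 = 0.010533 / 0.026247 ≈ 0.4013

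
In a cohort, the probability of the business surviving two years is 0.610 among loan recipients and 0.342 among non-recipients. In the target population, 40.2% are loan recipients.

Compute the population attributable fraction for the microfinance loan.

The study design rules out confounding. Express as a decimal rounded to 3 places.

PAF ≈ 0.240

Let p₁ = 0.61, p₀ = 0.342.
Overall risk P(Y=1) = π·p₁ + (1−π)·p₀ = 0.402×0.61 + 0.598×0.342 = 0.44974.
Under exogeneity, PAF = [P(Y=1) − p₀] / P(Y=1).
PAF = (0.44974 − 0.342) / 0.44974 ≈ 0.2396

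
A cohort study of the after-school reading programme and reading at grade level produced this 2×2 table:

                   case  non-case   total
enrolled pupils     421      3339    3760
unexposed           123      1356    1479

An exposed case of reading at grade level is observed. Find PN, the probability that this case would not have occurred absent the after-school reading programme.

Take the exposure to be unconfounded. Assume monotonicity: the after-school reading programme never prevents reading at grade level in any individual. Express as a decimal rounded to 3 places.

p₁ = P(outcome | exposed) = 421/3760 = 0.11197
p₀ = P(outcome | unexposed) = 123/1479 = 0.083164
Under exogeneity and monotonicity, PN = (p₁ − p₀) / p₁.
PN = (0.11197 − 0.083164) / 0.11197 = 0.028804 / 0.11197 ≈ 0.2572

PN ≈ 0.257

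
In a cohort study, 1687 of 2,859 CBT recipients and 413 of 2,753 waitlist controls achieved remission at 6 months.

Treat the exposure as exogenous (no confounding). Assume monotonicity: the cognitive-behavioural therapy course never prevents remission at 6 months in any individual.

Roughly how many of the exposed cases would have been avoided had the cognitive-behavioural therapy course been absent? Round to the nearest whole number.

about 1258 cases

p₁ = P(outcome | exposed) = 1687/2859 = 0.59007
p₀ = P(outcome | unexposed) = 413/2753 = 0.15002
PN = (p₁ − p₀)/p₁ = (0.59007 − 0.15002) / 0.59007 ≈ 0.74576.
Attributable cases ≈ PN × (exposed cases) = 0.74576 × 1687 ≈ 1258.10.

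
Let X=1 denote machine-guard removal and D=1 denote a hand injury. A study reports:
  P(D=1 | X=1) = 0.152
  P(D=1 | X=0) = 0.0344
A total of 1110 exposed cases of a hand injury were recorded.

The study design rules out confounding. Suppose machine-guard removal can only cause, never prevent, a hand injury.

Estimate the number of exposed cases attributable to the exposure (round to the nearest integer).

about 859 cases

Let p₁ = 0.152, p₀ = 0.0344.
PN = (p₁ − p₀)/p₁ = (0.152 − 0.0344) / 0.152 ≈ 0.77368.
Attributable cases ≈ PN × (exposed cases) = 0.77368 × 1110 ≈ 858.79.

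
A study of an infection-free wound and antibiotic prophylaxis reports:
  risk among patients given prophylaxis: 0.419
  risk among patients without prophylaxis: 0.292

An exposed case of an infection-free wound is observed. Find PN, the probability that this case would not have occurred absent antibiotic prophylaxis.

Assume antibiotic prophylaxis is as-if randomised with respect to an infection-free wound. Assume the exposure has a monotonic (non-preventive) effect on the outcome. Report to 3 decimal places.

PN ≈ 0.303

Let p₁ = 0.419, p₀ = 0.292.
Under exogeneity and monotonicity, PN = (p₁ − p₀) / p₁.
PN = (0.419 − 0.292) / 0.419 = 0.127 / 0.419 ≈ 0.3031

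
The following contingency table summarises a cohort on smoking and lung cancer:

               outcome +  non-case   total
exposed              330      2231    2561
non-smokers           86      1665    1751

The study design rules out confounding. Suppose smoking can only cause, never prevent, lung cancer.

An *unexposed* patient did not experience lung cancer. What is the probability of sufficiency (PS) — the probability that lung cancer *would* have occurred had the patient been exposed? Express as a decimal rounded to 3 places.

p₁ = P(outcome | exposed) = 330/2561 = 0.12886
p₀ = P(outcome | unexposed) = 86/1751 = 0.049115
Under exogeneity and monotonicity, PS = (p₁ − p₀) / (1 − p₀).
PS = (0.12886 − 0.049115) / (1 − 0.049115) = 0.079741 / 0.95089 ≈ 0.0839

PS ≈ 0.084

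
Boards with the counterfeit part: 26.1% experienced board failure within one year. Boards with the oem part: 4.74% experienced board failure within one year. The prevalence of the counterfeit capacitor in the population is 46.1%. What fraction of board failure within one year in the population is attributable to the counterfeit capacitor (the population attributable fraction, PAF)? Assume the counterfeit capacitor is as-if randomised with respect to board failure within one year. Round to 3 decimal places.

PAF ≈ 0.675

p₁ = 0.261, p₀ = 0.0474.
Overall risk P(Y=1) = π·p₁ + (1−π)·p₀ = 0.461×0.261 + 0.539×0.0474 = 0.14587.
Under exogeneity, PAF = [P(Y=1) − p₀] / P(Y=1).
PAF = (0.14587 − 0.0474) / 0.14587 ≈ 0.6751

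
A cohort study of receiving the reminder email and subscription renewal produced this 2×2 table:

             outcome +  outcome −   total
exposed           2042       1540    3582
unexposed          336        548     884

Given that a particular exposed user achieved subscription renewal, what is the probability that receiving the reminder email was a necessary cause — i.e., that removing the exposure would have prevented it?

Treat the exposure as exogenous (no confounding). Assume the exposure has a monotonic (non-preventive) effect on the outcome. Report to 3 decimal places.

p₁ = P(outcome | exposed) = 2042/3582 = 0.57007
p₀ = P(outcome | unexposed) = 336/884 = 0.38009
Under exogeneity and monotonicity, PN = (p₁ − p₀) / p₁.
PN = (0.57007 − 0.38009) / 0.57007 = 0.18998 / 0.57007 ≈ 0.3333

PN ≈ 0.333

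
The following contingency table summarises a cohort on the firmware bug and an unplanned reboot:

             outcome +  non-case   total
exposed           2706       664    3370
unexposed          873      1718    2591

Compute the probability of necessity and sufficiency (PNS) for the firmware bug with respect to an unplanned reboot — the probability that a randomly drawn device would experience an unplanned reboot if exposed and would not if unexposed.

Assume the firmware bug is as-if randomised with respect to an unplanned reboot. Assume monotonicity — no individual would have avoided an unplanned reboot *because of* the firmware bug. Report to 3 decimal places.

PNS ≈ 0.466

p₁ = P(outcome | exposed) = 2706/3370 = 0.80297
p₀ = P(outcome | unexposed) = 873/2591 = 0.33694
Under exogeneity and monotonicity, PNS = p₁ − p₀.
PNS = 0.80297 − 0.33694 = 0.46603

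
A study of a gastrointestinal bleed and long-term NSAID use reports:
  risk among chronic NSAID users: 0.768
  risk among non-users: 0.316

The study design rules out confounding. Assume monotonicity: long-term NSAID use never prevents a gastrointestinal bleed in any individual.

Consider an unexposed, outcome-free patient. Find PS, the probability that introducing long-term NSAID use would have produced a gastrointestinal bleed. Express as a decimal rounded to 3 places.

PS ≈ 0.661

Let p₁ = 0.768, p₀ = 0.316.
Under exogeneity and monotonicity, PS = (p₁ − p₀) / (1 − p₀).
PS = (0.768 − 0.316) / (1 − 0.316) = 0.452 / 0.684 ≈ 0.6608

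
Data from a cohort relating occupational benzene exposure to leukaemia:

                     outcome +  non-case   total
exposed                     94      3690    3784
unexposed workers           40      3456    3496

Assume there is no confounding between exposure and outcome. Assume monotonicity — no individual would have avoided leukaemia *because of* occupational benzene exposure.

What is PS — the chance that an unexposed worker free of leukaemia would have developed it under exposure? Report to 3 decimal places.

PS ≈ 0.014

p₁ = P(outcome | exposed) = 94/3784 = 0.024841
p₀ = P(outcome | unexposed) = 40/3496 = 0.011442
Under exogeneity and monotonicity, PS = (p₁ − p₀) / (1 − p₀).
PS = (0.024841 − 0.011442) / (1 − 0.011442) = 0.0134 / 0.98856 ≈ 0.0136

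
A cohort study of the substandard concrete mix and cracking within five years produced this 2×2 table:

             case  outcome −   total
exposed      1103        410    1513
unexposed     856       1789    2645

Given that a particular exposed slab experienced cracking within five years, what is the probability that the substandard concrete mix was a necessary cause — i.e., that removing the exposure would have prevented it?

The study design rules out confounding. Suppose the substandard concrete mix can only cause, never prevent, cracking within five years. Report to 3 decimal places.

p₁ = P(outcome | exposed) = 1103/1513 = 0.72902
p₀ = P(outcome | unexposed) = 856/2645 = 0.32363
Under exogeneity and monotonicity, PN = (p₁ − p₀) / p₁.
PN = (0.72902 − 0.32363) / 0.72902 = 0.40539 / 0.72902 ≈ 0.5561

PN ≈ 0.556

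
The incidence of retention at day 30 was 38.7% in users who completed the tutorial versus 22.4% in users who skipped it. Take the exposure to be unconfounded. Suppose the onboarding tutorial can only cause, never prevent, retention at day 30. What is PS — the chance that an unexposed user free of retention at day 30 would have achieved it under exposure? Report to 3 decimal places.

PS ≈ 0.210

p₁ = 0.387, p₀ = 0.224.
Under exogeneity and monotonicity, PS = (p₁ − p₀) / (1 − p₀).
PS = (0.387 − 0.224) / (1 − 0.224) = 0.163 / 0.776 ≈ 0.2101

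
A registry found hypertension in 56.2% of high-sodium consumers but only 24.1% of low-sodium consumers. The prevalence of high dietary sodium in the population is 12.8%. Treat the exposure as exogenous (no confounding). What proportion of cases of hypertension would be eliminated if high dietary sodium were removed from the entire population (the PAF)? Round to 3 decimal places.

PAF ≈ 0.146

p₁ = 0.562, p₀ = 0.241.
Overall risk P(Y=1) = π·p₁ + (1−π)·p₀ = 0.128×0.562 + 0.872×0.241 = 0.28209.
Under exogeneity, PAF = [P(Y=1) − p₀] / P(Y=1).
PAF = (0.28209 − 0.241) / 0.28209 ≈ 0.1457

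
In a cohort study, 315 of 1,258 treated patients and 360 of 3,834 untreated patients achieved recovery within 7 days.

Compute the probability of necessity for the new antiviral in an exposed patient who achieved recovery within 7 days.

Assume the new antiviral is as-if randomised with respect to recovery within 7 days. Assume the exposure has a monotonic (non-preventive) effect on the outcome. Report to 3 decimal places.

PN ≈ 0.625

p₁ = P(outcome | exposed) = 315/1258 = 0.2504
p₀ = P(outcome | unexposed) = 360/3834 = 0.093897
Under exogeneity and monotonicity, PN = (p₁ − p₀) / p₁.
PN = (0.2504 − 0.093897) / 0.2504 = 0.1565 / 0.2504 ≈ 0.6250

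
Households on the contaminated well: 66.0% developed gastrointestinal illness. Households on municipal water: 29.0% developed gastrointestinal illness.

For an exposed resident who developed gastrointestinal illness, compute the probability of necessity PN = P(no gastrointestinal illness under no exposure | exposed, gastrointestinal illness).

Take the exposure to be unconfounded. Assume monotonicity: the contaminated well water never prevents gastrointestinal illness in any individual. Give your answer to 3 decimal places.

p₁ = 0.66, p₀ = 0.29.
Under exogeneity and monotonicity, PN = (p₁ − p₀) / p₁.
PN = (0.66 − 0.29) / 0.66 = 0.37 / 0.66 ≈ 0.5606

PN ≈ 0.561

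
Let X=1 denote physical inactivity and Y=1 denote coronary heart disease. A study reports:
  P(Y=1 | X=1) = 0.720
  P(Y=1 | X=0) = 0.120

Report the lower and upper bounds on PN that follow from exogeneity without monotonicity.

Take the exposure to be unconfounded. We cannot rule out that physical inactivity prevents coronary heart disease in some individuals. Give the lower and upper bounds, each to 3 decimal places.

Let p₁ = 0.72, p₀ = 0.12.
Under exogeneity alone the bounds on PN are max{0,(p₁−p₀)/p₁} ≤ PN ≤ min{1,(1−p₀)/p₁}.
  lower = (p₁ − p₀)/p₁ = 0.6 / 0.72 ≈ 0.8333
  upper = min{1, (1 − p₀)/p₁} = 0.88 / 0.72 ≈ 1.2222 → capped at 1

0.833 ≤ PN ≤ 1.000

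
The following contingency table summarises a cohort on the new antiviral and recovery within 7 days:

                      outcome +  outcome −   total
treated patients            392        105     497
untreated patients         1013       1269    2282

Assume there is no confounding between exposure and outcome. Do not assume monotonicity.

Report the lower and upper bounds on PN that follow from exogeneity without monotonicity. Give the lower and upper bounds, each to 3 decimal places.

p₁ = P(outcome | exposed) = 392/497 = 0.78873
p₀ = P(outcome | unexposed) = 1013/2282 = 0.44391
Under exogeneity alone the bounds on PN are max{0,(p₁−p₀)/p₁} ≤ PN ≤ min{1,(1−p₀)/p₁}.
  lower = (p₁ − p₀)/p₁ = 0.34482 / 0.78873 ≈ 0.4372
  upper = min{1, (1 − p₀)/p₁} = 0.55609 / 0.78873 ≈ 0.7050

0.437 ≤ PN ≤ 0.705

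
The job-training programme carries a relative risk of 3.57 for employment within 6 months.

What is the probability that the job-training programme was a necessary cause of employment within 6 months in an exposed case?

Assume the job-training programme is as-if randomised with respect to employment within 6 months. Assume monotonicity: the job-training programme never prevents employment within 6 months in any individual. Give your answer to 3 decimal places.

PN ≈ 0.720

Under exogeneity and monotonicity, PN = (RR − 1) / RR = 1 − 1/RR.
PN = (3.57 − 1) / 3.57 = 2.57 / 3.57 ≈ 0.7199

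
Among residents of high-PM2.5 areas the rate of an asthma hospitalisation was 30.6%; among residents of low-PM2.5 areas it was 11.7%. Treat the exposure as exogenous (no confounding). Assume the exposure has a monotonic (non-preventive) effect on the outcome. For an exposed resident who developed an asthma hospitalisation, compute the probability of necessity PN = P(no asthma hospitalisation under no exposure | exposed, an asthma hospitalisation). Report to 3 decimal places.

PN ≈ 0.618

p₁ = 0.306, p₀ = 0.117.
Under exogeneity and monotonicity, PN = (p₁ − p₀) / p₁.
PN = (0.306 − 0.117) / 0.306 = 0.189 / 0.306 ≈ 0.6176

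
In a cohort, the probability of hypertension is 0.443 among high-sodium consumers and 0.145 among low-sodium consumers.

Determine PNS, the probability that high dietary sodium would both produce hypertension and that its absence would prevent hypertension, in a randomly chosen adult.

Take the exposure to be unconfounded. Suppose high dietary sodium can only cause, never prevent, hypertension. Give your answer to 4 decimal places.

PNS ≈ 0.2980

Let p₁ = 0.443, p₀ = 0.145.
Under exogeneity and monotonicity, PNS = p₁ − p₀.
PNS = 0.443 − 0.145 = 0.298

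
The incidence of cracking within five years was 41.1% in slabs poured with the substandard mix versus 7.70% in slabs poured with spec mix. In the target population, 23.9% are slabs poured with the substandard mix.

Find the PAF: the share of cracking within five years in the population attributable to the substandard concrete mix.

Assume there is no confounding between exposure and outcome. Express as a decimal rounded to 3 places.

PAF ≈ 0.509

p₁ = 0.411, p₀ = 0.077.
Overall risk P(Y=1) = π·p₁ + (1−π)·p₀ = 0.239×0.411 + 0.761×0.077 = 0.15683.
Under exogeneity, PAF = [P(Y=1) − p₀] / P(Y=1).
PAF = (0.15683 − 0.077) / 0.15683 ≈ 0.5090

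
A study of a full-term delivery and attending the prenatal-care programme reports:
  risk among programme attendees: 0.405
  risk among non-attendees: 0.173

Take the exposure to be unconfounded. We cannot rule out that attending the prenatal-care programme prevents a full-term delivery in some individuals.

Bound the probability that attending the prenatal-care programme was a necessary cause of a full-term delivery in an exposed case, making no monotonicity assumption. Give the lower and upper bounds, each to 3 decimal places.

Let p₁ = 0.405, p₀ = 0.173.
Under exogeneity alone the bounds on PN are max{0,(p₁−p₀)/p₁} ≤ PN ≤ min{1,(1−p₀)/p₁}.
  lower = (p₁ − p₀)/p₁ = 0.232 / 0.405 ≈ 0.5728
  upper = min{1, (1 − p₀)/p₁} = 0.827 / 0.405 ≈ 2.0420 → capped at 1

0.573 ≤ PN ≤ 1.000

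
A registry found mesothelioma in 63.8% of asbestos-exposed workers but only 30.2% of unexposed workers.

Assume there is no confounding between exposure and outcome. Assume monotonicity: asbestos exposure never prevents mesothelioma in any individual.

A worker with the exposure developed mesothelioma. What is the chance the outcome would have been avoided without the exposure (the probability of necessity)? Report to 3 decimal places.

p₁ = 0.638, p₀ = 0.302.
Under exogeneity and monotonicity, PN = (p₁ − p₀) / p₁.
PN = (0.638 − 0.302) / 0.638 = 0.336 / 0.638 ≈ 0.5266

PN ≈ 0.527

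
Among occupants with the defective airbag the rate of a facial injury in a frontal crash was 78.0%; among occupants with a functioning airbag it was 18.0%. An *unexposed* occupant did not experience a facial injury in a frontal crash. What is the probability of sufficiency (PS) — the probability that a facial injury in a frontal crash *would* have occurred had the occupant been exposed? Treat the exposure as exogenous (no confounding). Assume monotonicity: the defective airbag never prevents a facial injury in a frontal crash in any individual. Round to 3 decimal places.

p₁ = 0.78, p₀ = 0.18.
Under exogeneity and monotonicity, PS = (p₁ − p₀) / (1 − p₀).
PS = (0.78 − 0.18) / (1 − 0.18) = 0.6 / 0.82 ≈ 0.7317

PS ≈ 0.732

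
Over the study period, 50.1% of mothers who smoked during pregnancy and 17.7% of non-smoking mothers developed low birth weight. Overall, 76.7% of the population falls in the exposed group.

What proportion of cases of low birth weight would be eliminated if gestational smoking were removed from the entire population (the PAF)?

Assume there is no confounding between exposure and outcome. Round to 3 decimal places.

PAF ≈ 0.584

p₁ = 0.501, p₀ = 0.177.
Overall risk P(Y=1) = π·p₁ + (1−π)·p₀ = 0.767×0.501 + 0.233×0.177 = 0.42551.
Under exogeneity, PAF = [P(Y=1) − p₀] / P(Y=1).
PAF = (0.42551 − 0.177) / 0.42551 ≈ 0.5840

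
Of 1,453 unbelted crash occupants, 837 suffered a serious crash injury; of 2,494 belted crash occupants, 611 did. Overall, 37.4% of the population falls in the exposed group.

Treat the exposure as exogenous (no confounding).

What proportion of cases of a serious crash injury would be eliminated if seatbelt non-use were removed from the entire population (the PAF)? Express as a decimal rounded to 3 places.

p₁ = P(outcome | exposed) = 837/1453 = 0.57605
p₀ = P(outcome | unexposed) = 611/2494 = 0.24499
Overall risk P(Y=1) = π·p₁ + (1−π)·p₀ = 0.374×0.57605 + 0.626×0.24499 = 0.36881.
Under exogeneity, PAF = [P(Y=1) − p₀] / P(Y=1).
PAF = (0.36881 − 0.24499) / 0.36881 ≈ 0.3357

PAF ≈ 0.336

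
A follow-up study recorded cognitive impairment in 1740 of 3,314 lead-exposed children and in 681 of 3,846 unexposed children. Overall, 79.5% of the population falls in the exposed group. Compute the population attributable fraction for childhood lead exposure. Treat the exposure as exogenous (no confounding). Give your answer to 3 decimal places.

PAF ≈ 0.610

p₁ = P(outcome | exposed) = 1740/3314 = 0.52505
p₀ = P(outcome | unexposed) = 681/3846 = 0.17707
Overall risk P(Y=1) = π·p₁ + (1−π)·p₀ = 0.795×0.52505 + 0.205×0.17707 = 0.45371.
Under exogeneity, PAF = [P(Y=1) − p₀] / P(Y=1).
PAF = (0.45371 − 0.17707) / 0.45371 ≈ 0.6097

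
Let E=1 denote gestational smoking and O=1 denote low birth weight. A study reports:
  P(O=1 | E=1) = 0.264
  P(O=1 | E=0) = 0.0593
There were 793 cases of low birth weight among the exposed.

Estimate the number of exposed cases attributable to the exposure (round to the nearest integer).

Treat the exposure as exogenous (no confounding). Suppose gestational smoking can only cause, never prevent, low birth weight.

Let p₁ = 0.264, p₀ = 0.0593.
PN = (p₁ − p₀)/p₁ = (0.264 − 0.0593) / 0.264 ≈ 0.77538.
Attributable cases ≈ PN × (exposed cases) = 0.77538 × 793 ≈ 614.88.

about 615 cases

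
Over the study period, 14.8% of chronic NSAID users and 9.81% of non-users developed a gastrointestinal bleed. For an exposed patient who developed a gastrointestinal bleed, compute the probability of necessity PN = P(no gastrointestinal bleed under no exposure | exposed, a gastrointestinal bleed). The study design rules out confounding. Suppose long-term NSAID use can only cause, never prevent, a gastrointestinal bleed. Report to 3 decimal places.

p₁ = 0.148, p₀ = 0.0981.
Under exogeneity and monotonicity, PN = (p₁ − p₀) / p₁.
PN = (0.148 − 0.0981) / 0.148 = 0.0499 / 0.148 ≈ 0.3372

PN ≈ 0.337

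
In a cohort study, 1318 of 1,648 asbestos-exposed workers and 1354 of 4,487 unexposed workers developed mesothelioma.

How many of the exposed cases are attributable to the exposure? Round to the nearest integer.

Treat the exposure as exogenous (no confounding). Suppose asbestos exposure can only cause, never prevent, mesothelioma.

p₁ = P(outcome | exposed) = 1318/1648 = 0.79976
p₀ = P(outcome | unexposed) = 1354/4487 = 0.30176
PN = (p₁ − p₀)/p₁ = (0.79976 − 0.30176) / 0.79976 ≈ 0.62268.
Attributable cases ≈ PN × (exposed cases) = 0.62268 × 1318 ≈ 820.70.

about 821 cases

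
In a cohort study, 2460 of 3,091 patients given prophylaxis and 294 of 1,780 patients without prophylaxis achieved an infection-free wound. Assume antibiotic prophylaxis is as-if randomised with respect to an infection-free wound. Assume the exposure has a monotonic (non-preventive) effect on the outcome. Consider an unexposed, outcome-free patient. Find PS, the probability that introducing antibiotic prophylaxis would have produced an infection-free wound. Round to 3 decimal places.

p₁ = P(outcome | exposed) = 2460/3091 = 0.79586
p₀ = P(outcome | unexposed) = 294/1780 = 0.16517
Under exogeneity and monotonicity, PS = (p₁ − p₀) / (1 − p₀).
PS = (0.79586 − 0.16517) / (1 − 0.16517) = 0.63069 / 0.83483 ≈ 0.7555

PS ≈ 0.755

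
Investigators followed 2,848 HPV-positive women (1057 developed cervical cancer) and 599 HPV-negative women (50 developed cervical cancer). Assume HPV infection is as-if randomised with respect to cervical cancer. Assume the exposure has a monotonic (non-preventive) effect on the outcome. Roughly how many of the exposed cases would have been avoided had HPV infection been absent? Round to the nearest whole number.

p₁ = P(outcome | exposed) = 1057/2848 = 0.37114
p₀ = P(outcome | unexposed) = 50/599 = 0.083472
PN = (p₁ − p₀)/p₁ = (0.37114 − 0.083472) / 0.37114 ≈ 0.77509.
Attributable cases ≈ PN × (exposed cases) = 0.77509 × 1057 ≈ 819.27.

about 819 cases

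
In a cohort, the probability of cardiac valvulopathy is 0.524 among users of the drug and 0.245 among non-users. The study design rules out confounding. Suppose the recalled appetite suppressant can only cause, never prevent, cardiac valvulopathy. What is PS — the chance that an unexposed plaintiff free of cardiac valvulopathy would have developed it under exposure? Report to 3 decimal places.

Let p₁ = 0.524, p₀ = 0.245.
Under exogeneity and monotonicity, PS = (p₁ − p₀) / (1 − p₀).
PS = (0.524 − 0.245) / (1 − 0.245) = 0.279 / 0.755 ≈ 0.3695

PS ≈ 0.370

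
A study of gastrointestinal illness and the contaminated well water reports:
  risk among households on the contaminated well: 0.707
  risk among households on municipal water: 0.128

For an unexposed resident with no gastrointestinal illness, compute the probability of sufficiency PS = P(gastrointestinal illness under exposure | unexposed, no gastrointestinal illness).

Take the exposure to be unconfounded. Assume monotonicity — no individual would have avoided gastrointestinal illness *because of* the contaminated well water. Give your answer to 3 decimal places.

PS ≈ 0.664

Let p₁ = 0.707, p₀ = 0.128.
Under exogeneity and monotonicity, PS = (p₁ − p₀) / (1 − p₀).
PS = (0.707 − 0.128) / (1 − 0.128) = 0.579 / 0.872 ≈ 0.6640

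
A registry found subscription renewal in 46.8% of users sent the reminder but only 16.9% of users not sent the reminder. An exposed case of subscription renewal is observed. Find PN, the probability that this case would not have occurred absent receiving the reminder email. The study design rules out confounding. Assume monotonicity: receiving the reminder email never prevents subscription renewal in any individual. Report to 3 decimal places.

PN ≈ 0.639

p₁ = 0.468, p₀ = 0.169.
Under exogeneity and monotonicity, PN = (p₁ − p₀) / p₁.
PN = (0.468 − 0.169) / 0.468 = 0.299 / 0.468 ≈ 0.6389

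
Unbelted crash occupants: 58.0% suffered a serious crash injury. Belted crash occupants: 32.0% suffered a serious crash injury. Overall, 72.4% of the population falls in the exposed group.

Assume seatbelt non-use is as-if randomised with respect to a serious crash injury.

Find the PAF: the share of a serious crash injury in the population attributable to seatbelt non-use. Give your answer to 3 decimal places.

PAF ≈ 0.370

p₁ = 0.58, p₀ = 0.32.
Overall risk P(Y=1) = π·p₁ + (1−π)·p₀ = 0.724×0.58 + 0.276×0.32 = 0.50824.
Under exogeneity, PAF = [P(Y=1) − p₀] / P(Y=1).
PAF = (0.50824 − 0.32) / 0.50824 ≈ 0.3704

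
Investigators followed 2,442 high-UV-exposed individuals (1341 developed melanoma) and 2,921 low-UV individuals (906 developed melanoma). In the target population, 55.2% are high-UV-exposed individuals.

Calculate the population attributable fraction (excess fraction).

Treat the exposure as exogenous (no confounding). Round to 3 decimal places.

p₁ = P(outcome | exposed) = 1341/2442 = 0.54914
p₀ = P(outcome | unexposed) = 906/2921 = 0.31017
Overall risk P(Y=1) = π·p₁ + (1−π)·p₀ = 0.552×0.54914 + 0.448×0.31017 = 0.44208.
Under exogeneity, PAF = [P(Y=1) − p₀] / P(Y=1).
PAF = (0.44208 − 0.31017) / 0.44208 ≈ 0.2984

PAF ≈ 0.298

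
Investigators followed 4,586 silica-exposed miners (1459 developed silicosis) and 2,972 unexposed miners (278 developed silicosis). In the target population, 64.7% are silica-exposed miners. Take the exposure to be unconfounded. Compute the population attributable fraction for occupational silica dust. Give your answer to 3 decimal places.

PAF ≈ 0.608

p₁ = P(outcome | exposed) = 1459/4586 = 0.31814
p₀ = P(outcome | unexposed) = 278/2972 = 0.09354
Overall risk P(Y=1) = π·p₁ + (1−π)·p₀ = 0.647×0.31814 + 0.353×0.09354 = 0.23886.
Under exogeneity, PAF = [P(Y=1) − p₀] / P(Y=1).
PAF = (0.23886 − 0.09354) / 0.23886 ≈ 0.6084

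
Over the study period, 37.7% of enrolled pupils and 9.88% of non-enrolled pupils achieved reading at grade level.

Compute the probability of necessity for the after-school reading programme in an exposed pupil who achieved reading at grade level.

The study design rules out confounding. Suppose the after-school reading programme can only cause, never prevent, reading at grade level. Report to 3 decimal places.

PN ≈ 0.738

p₁ = 0.377, p₀ = 0.0988.
Under exogeneity and monotonicity, PN = (p₁ − p₀) / p₁.
PN = (0.377 − 0.0988) / 0.377 = 0.2782 / 0.377 ≈ 0.7379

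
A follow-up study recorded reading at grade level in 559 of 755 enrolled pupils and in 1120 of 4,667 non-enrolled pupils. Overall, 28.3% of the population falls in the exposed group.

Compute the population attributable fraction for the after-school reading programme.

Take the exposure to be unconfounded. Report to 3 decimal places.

p₁ = P(outcome | exposed) = 559/755 = 0.7404
p₀ = P(outcome | unexposed) = 1120/4667 = 0.23998
Overall risk P(Y=1) = π·p₁ + (1−π)·p₀ = 0.283×0.7404 + 0.717×0.23998 = 0.3816.
Under exogeneity, PAF = [P(Y=1) − p₀] / P(Y=1).
PAF = (0.3816 − 0.23998) / 0.3816 ≈ 0.3711

PAF ≈ 0.371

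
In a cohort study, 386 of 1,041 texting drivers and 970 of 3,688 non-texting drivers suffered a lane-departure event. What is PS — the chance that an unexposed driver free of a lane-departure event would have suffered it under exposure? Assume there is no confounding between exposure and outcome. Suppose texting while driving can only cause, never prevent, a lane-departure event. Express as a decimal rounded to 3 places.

p₁ = P(outcome | exposed) = 386/1041 = 0.3708
p₀ = P(outcome | unexposed) = 970/3688 = 0.26302
Under exogeneity and monotonicity, PS = (p₁ − p₀) / (1 − p₀).
PS = (0.3708 − 0.26302) / (1 − 0.26302) = 0.10778 / 0.73698 ≈ 0.1462

PS ≈ 0.146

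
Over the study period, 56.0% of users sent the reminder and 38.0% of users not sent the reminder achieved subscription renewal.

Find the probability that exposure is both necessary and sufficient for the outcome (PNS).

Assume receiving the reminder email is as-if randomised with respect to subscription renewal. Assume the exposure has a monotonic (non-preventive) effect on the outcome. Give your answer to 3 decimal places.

PNS ≈ 0.180

p₁ = 0.56, p₀ = 0.38.
Under exogeneity and monotonicity, PNS = p₁ − p₀.
PNS = 0.56 − 0.38 = 0.18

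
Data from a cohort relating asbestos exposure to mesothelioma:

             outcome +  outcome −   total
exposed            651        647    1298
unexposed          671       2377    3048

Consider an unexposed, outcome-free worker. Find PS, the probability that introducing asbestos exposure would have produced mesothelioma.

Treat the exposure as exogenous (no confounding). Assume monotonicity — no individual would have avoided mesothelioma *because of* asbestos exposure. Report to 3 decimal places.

PS ≈ 0.361

p₁ = P(outcome | exposed) = 651/1298 = 0.50154
p₀ = P(outcome | unexposed) = 671/3048 = 0.22014
Under exogeneity and monotonicity, PS = (p₁ − p₀)/(1 − p₀).
PS = (0.50154 − 0.22014) / 0.77986 ≈ 0.3608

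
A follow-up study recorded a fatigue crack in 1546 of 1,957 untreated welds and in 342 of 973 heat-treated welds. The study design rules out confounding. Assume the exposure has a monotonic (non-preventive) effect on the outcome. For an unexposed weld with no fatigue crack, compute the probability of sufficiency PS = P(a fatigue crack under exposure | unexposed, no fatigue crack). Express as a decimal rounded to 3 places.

p₁ = P(outcome | exposed) = 1546/1957 = 0.78998
p₀ = P(outcome | unexposed) = 342/973 = 0.35149
Under exogeneity and monotonicity, PS = (p₁ − p₀) / (1 − p₀).
PS = (0.78998 − 0.35149) / (1 − 0.35149) = 0.43849 / 0.64851 ≈ 0.6762

PS ≈ 0.676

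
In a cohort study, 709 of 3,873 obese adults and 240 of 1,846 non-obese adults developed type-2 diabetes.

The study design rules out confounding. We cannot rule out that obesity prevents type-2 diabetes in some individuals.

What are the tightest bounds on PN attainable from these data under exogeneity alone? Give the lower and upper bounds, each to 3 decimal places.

0.290 ≤ PN ≤ 1.000

p₁ = P(outcome | exposed) = 709/3873 = 0.18306
p₀ = P(outcome | unexposed) = 240/1846 = 0.13001
Under exogeneity alone the bounds on PN are max{0,(p₁−p₀)/p₁} ≤ PN ≤ min{1,(1−p₀)/p₁}.
  lower = (p₁ − p₀)/p₁ = 0.053051 / 0.18306 ≈ 0.2898
  upper = min{1, (1 − p₀)/p₁} = 0.86999 / 0.18306 ≈ 4.7524 → capped at 1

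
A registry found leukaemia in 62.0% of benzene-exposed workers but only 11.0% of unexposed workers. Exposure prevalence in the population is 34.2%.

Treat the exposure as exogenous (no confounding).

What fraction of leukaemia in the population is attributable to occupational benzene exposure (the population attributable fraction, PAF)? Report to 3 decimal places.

PAF ≈ 0.613

p₁ = 0.62, p₀ = 0.11.
Overall risk P(Y=1) = π·p₁ + (1−π)·p₀ = 0.342×0.62 + 0.658×0.11 = 0.28442.
Under exogeneity, PAF = [P(Y=1) − p₀] / P(Y=1).
PAF = (0.28442 − 0.11) / 0.28442 ≈ 0.6132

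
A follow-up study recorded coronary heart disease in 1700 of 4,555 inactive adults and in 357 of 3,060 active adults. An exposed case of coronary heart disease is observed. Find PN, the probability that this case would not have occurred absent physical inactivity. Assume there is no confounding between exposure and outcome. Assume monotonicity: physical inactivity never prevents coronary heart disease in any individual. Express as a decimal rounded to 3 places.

p₁ = P(outcome | exposed) = 1700/4555 = 0.37322
p₀ = P(outcome | unexposed) = 357/3060 = 0.11667
Under exogeneity and monotonicity, PN = (p₁ − p₀) / p₁.
PN = (0.37322 − 0.11667) / 0.37322 = 0.25655 / 0.37322 ≈ 0.6874

PN ≈ 0.687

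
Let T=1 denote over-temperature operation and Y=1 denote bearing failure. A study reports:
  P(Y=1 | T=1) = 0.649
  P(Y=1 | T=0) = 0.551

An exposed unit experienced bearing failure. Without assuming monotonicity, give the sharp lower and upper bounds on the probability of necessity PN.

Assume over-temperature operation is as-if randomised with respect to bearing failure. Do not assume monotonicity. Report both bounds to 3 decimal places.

Let p₁ = 0.649, p₀ = 0.551.
Under exogeneity alone the bounds on PN are max{0,(p₁−p₀)/p₁} ≤ PN ≤ min{1,(1−p₀)/p₁}.
  lower = (p₁ − p₀)/p₁ = 0.098 / 0.649 ≈ 0.1510
  upper = min{1, (1 − p₀)/p₁} = 0.449 / 0.649 ≈ 0.6918

0.151 ≤ PN ≤ 0.692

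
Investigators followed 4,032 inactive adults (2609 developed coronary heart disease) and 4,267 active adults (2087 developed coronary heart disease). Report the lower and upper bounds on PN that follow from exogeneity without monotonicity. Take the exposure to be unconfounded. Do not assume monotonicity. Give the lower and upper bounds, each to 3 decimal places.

p₁ = P(outcome | exposed) = 2609/4032 = 0.64707
p₀ = P(outcome | unexposed) = 2087/4267 = 0.4891
Under exogeneity alone the bounds on PN are max{0,(p₁−p₀)/p₁} ≤ PN ≤ min{1,(1−p₀)/p₁}.
  lower = (p₁ − p₀)/p₁ = 0.15797 / 0.64707 ≈ 0.2441
  upper = min{1, (1 − p₀)/p₁} = 0.5109 / 0.64707 ≈ 0.7896

0.244 ≤ PN ≤ 0.790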